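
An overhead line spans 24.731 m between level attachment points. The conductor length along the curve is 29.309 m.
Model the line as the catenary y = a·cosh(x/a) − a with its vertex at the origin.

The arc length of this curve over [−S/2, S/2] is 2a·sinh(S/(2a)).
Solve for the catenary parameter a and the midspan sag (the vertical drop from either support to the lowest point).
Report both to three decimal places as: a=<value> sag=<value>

seed: a₀ = √(S³/(24(L−S))) = √(24.731³/(24·4.578)) = 11.733268
iter 1: u=1.053884  f(a)=+2.611e-01  f'(a)=-8.705e-01  a ← 11.733268 − (+2.611e-01/-8.705e-01) = 12.033157
iter 2: u=1.027619  f(a)=+1.034e-02  f'(a)=-8.028e-01  a ← 12.033157 − (+1.034e-02/-8.028e-01) = 12.046041
iter 3: u=1.026520  f(a)=+1.772e-05  f'(a)=-8.000e-01  a ← 12.046041 − (+1.772e-05/-8.000e-01) = 12.046063
iter 4: u=1.026518  f(a)=+5.221e-11  f'(a)=-8.000e-01  a ← 12.046063 − (+5.221e-11/-8.000e-01) = 12.046063
iter 5: u=1.026518  f(a)=+7.105e-15  f'(a)=-8.000e-01  a ← 12.046063 − (+7.105e-15/-8.000e-01) = 12.046063
converged: |Δa| < 1e-12 after 5 iterations
sag = a·(cosh(S/(2a)) − 1) = 12.046063·(cosh(1.026518) − 1) = 6.923966
T_max/T_min = cosh(S/(2a)) = 1.574791

a=12.046 sag=6.924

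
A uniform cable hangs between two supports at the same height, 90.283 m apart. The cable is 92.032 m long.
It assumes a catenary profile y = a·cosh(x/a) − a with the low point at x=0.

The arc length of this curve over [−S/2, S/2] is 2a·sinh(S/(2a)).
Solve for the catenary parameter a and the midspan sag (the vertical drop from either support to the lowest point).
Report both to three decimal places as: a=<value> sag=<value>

seed: a₀ = √(S³/(24(L−S))) = √(90.283³/(24·1.749)) = 132.406238
iter 1: u=0.340932  f(a)=+1.019e-02  f'(a)=-2.673e-02  a ← 132.406238 − (+1.019e-02/-2.673e-02) = 132.787608
iter 2: u=0.339953  f(a)=+4.421e-05  f'(a)=-2.650e-02  a ← 132.787608 − (+4.421e-05/-2.650e-02) = 132.789276
iter 3: u=0.339948  f(a)=+8.395e-10  f'(a)=-2.649e-02  a ← 132.789276 − (+8.395e-10/-2.649e-02) = 132.789276
iter 4: u=0.339948  f(a)=-1.421e-14  f'(a)=-2.649e-02  a ← 132.789276 − (-1.421e-14/-2.649e-02) = 132.789276
converged: |Δa| < 1e-12 after 4 iterations
sag = a·(cosh(S/(2a)) − 1) = 132.789276·(cosh(0.339948) − 1) = 7.747068
T_max/T_min = cosh(S/(2a)) = 1.058341

a=132.789 sag=7.747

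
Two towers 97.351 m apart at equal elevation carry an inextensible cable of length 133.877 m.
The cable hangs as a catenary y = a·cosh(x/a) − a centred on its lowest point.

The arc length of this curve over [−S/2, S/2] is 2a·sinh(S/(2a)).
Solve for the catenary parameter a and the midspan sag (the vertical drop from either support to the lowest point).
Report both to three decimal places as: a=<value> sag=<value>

a=34.130 sag=41.008

seed: a₀ = √(S³/(24(L−S))) = √(97.351³/(24·36.526)) = 32.441726
iter 1: u=1.500398  f(a)=+4.339e+00  f'(a)=-2.801e+00  a ← 32.441726 − (+4.339e+00/-2.801e+00) = 33.990611
iter 2: u=1.432028  f(a)=+3.301e-01  f'(a)=-2.390e+00  a ← 33.990611 − (+3.301e-01/-2.390e+00) = 34.128729
iter 3: u=1.426232  f(a)=+2.258e-03  f'(a)=-2.357e+00  a ← 34.128729 − (+2.258e-03/-2.357e+00) = 34.129687
iter 4: u=1.426192  f(a)=+1.073e-07  f'(a)=-2.357e+00  a ← 34.129687 − (+1.073e-07/-2.357e+00) = 34.129687
iter 5: u=1.426192  f(a)=+0.000e+00  f'(a)=-2.357e+00  a ← 34.129687 − (+0.000e+00/-2.357e+00) = 34.129687
converged: |Δa| < 1e-12 after 5 iterations
sag = a·(cosh(S/(2a)) − 1) = 34.129687·(cosh(1.426192) − 1) = 41.007510
T_max/T_min = cosh(S/(2a)) = 2.201520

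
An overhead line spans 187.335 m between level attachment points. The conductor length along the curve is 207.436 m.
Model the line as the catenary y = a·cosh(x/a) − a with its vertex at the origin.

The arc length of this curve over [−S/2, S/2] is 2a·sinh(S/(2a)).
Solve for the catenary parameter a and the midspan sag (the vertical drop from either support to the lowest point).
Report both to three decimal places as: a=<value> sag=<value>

a=118.573 sag=38.961

seed: a₀ = √(S³/(24(L−S))) = √(187.335³/(24·20.101)) = 116.738453
iter 1: u=0.802371  f(a)=+6.571e-01  f'(a)=-3.671e-01  a ← 116.738453 − (+6.571e-01/-3.671e-01) = 118.528490
iter 2: u=0.790253  f(a)=+1.542e-02  f'(a)=-3.500e-01  a ← 118.528490 − (+1.542e-02/-3.500e-01) = 118.572539
iter 3: u=0.789959  f(a)=+8.942e-06  f'(a)=-3.496e-01  a ← 118.572539 − (+8.942e-06/-3.496e-01) = 118.572565
iter 4: u=0.789959  f(a)=+3.070e-12  f'(a)=-3.496e-01  a ← 118.572565 − (+3.070e-12/-3.496e-01) = 118.572565
converged: |Δa| < 1e-12 after 4 iterations
sag = a·(cosh(S/(2a)) − 1) = 118.572565·(cosh(0.789959) − 1) = 38.961167
T_max/T_min = cosh(S/(2a)) = 1.328585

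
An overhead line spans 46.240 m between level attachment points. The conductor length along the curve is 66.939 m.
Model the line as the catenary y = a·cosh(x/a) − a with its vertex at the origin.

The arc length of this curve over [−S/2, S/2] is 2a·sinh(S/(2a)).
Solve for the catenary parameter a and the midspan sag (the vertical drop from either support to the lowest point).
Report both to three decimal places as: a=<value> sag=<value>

a=14.971 sag=21.694

seed: a₀ = √(S³/(24(L−S))) = √(46.240³/(24·20.699)) = 14.107382
iter 1: u=1.638858  f(a)=+2.964e+00  f'(a)=-3.802e+00  a ← 14.107382 − (+2.964e+00/-3.802e+00) = 14.887019
iter 2: u=1.553031  f(a)=+2.635e-01  f'(a)=-3.154e+00  a ← 14.887019 − (+2.635e-01/-3.154e+00) = 14.970563
iter 3: u=1.544364  f(a)=+2.530e-03  f'(a)=-3.093e+00  a ← 14.970563 − (+2.530e-03/-3.093e+00) = 14.971381
iter 4: u=1.544280  f(a)=+2.382e-07  f'(a)=-3.093e+00  a ← 14.971381 − (+2.382e-07/-3.093e+00) = 14.971381
iter 5: u=1.544280  f(a)=+0.000e+00  f'(a)=-3.093e+00  a ← 14.971381 − (+0.000e+00/-3.093e+00) = 14.971381
converged: |Δa| < 1e-12 after 5 iterations
sag = a·(cosh(S/(2a)) − 1) = 14.971381·(cosh(1.544280) − 1) = 21.693993
T_max/T_min = cosh(S/(2a)) = 2.449031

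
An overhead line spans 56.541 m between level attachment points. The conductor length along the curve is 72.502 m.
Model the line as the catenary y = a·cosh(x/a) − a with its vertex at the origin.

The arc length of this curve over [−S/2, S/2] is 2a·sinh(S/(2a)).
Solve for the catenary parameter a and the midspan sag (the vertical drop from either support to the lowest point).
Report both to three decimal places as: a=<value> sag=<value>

seed: a₀ = √(S³/(24(L−S))) = √(56.541³/(24·15.961)) = 21.722488
iter 1: u=1.301439  f(a)=+1.408e+00  f'(a)=-1.734e+00  a ← 21.722488 − (+1.408e+00/-1.734e+00) = 22.534208
iter 2: u=1.254559  f(a)=+8.274e-02  f'(a)=-1.536e+00  a ← 22.534208 − (+8.274e-02/-1.536e+00) = 22.588091
iter 3: u=1.251567  f(a)=+3.254e-04  f'(a)=-1.524e+00  a ← 22.588091 − (+3.254e-04/-1.524e+00) = 22.588304
iter 4: u=1.251555  f(a)=+5.078e-09  f'(a)=-1.523e+00  a ← 22.588304 − (+5.078e-09/-1.523e+00) = 22.588304
iter 5: u=1.251555  f(a)=+0.000e+00  f'(a)=-1.523e+00  a ← 22.588304 − (+0.000e+00/-1.523e+00) = 22.588304
converged: |Δa| < 1e-12 after 5 iterations
sag = a·(cosh(S/(2a)) − 1) = 22.588304·(cosh(1.251555) − 1) = 20.124299
T_max/T_min = cosh(S/(2a)) = 1.890917

a=22.588 sag=20.124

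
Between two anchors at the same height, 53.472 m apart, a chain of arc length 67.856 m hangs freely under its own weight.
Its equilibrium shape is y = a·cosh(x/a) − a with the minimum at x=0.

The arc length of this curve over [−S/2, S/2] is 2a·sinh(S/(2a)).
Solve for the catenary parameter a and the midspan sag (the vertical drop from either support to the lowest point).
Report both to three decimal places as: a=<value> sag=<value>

a=21.846 sag=18.507

seed: a₀ = √(S³/(24(L−S))) = √(53.472³/(24·14.384)) = 21.044770
iter 1: u=1.270434  f(a)=+1.206e+00  f'(a)=-1.601e+00  a ← 21.044770 − (+1.206e+00/-1.601e+00) = 21.798436
iter 2: u=1.226510  f(a)=+6.784e-02  f'(a)=-1.425e+00  a ← 21.798436 − (+6.784e-02/-1.425e+00) = 21.846030
iter 3: u=1.223838  f(a)=+2.428e-04  f'(a)=-1.415e+00  a ← 21.846030 − (+2.428e-04/-1.415e+00) = 21.846201
iter 4: u=1.223828  f(a)=+3.134e-09  f'(a)=-1.415e+00  a ← 21.846201 − (+3.134e-09/-1.415e+00) = 21.846201
iter 5: u=1.223828  f(a)=+1.421e-14  f'(a)=-1.415e+00  a ← 21.846201 − (+1.421e-14/-1.415e+00) = 21.846201
converged: |Δa| < 1e-12 after 5 iterations
sag = a·(cosh(S/(2a)) − 1) = 21.846201·(cosh(1.223828) − 1) = 18.506812
T_max/T_min = cosh(S/(2a)) = 1.847141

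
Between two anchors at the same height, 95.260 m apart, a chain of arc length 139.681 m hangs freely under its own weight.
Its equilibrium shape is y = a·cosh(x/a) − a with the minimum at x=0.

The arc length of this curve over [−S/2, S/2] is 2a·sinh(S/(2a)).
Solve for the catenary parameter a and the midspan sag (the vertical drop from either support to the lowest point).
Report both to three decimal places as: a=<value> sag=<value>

a=30.286 sag=45.839

seed: a₀ = √(S³/(24(L−S))) = √(95.260³/(24·44.421)) = 28.475154
iter 1: u=1.672686  f(a)=+6.645e+00  f'(a)=-4.085e+00  a ← 28.475154 − (+6.645e+00/-4.085e+00) = 30.101839
iter 2: u=1.582295  f(a)=+6.119e-01  f'(a)=-3.364e+00  a ← 30.101839 − (+6.119e-01/-3.364e+00) = 30.283732
iter 3: u=1.572792  f(a)=+6.352e-03  f'(a)=-3.295e+00  a ← 30.283732 − (+6.352e-03/-3.295e+00) = 30.285659
iter 4: u=1.572692  f(a)=+7.002e-07  f'(a)=-3.294e+00  a ← 30.285659 − (+7.002e-07/-3.294e+00) = 30.285660
iter 5: u=1.572692  f(a)=+2.842e-14  f'(a)=-3.294e+00  a ← 30.285660 − (+2.842e-14/-3.294e+00) = 30.285660
converged: |Δa| < 1e-12 after 5 iterations
sag = a·(cosh(S/(2a)) − 1) = 30.285660·(cosh(1.572692) − 1) = 45.838690
T_max/T_min = cosh(S/(2a)) = 2.513544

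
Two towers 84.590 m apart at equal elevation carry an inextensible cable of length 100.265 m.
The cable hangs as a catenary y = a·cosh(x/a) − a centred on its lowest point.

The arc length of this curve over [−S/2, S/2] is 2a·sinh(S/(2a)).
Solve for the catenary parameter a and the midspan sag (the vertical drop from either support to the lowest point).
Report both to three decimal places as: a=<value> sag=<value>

seed: a₀ = √(S³/(24(L−S))) = √(84.590³/(24·15.675)) = 40.111522
iter 1: u=1.054435  f(a)=+8.948e-01  f'(a)=-8.720e-01  a ← 40.111522 − (+8.948e-01/-8.720e-01) = 41.137711
iter 2: u=1.028132  f(a)=+3.549e-02  f'(a)=-8.041e-01  a ← 41.137711 − (+3.549e-02/-8.041e-01) = 41.181848
iter 3: u=1.027030  f(a)=+6.093e-05  f'(a)=-8.013e-01  a ← 41.181848 − (+6.093e-05/-8.013e-01) = 41.181924
iter 4: u=1.027028  f(a)=+1.803e-10  f'(a)=-8.013e-01  a ← 41.181924 − (+1.803e-10/-8.013e-01) = 41.181924
iter 5: u=1.027028  f(a)=-1.421e-14  f'(a)=-8.013e-01  a ← 41.181924 − (-1.421e-14/-8.013e-01) = 41.181924
converged: |Δa| < 1e-12 after 5 iterations
sag = a·(cosh(S/(2a)) − 1) = 41.181924·(cosh(1.027028) − 1) = 23.696566
T_max/T_min = cosh(S/(2a)) = 1.575412

a=41.182 sag=23.697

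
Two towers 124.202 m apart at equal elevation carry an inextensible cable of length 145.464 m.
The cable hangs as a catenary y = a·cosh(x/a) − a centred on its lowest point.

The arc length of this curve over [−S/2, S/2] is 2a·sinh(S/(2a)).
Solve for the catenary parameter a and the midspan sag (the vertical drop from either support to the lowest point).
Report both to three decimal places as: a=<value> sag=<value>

a=62.790 sag=33.296

seed: a₀ = √(S³/(24(L−S))) = √(124.202³/(24·21.262)) = 61.275266
iter 1: u=1.013476  f(a)=+1.119e+00  f'(a)=-7.679e-01  a ← 61.275266 − (+1.119e+00/-7.679e-01) = 62.732475
iter 2: u=0.989934  f(a)=+4.116e-02  f'(a)=-7.124e-01  a ← 62.732475 − (+4.116e-02/-7.124e-01) = 62.790257
iter 3: u=0.989023  f(a)=+6.041e-05  f'(a)=-7.103e-01  a ← 62.790257 − (+6.041e-05/-7.103e-01) = 62.790342
iter 4: u=0.989022  f(a)=+1.305e-10  f'(a)=-7.103e-01  a ← 62.790342 − (+1.305e-10/-7.103e-01) = 62.790342
iter 5: u=0.989022  f(a)=+0.000e+00  f'(a)=-7.103e-01  a ← 62.790342 − (+0.000e+00/-7.103e-01) = 62.790342
converged: |Δa| < 1e-12 after 5 iterations
sag = a·(cosh(S/(2a)) − 1) = 62.790342·(cosh(0.989022) − 1) = 33.295926
T_max/T_min = cosh(S/(2a)) = 1.530271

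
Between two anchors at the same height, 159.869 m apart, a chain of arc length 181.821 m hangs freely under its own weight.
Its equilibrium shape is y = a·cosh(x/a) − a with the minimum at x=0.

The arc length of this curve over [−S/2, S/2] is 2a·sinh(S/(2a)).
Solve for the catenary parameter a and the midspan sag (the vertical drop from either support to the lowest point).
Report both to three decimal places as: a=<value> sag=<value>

seed: a₀ = √(S³/(24(L−S))) = √(159.869³/(24·21.952)) = 88.065077
iter 1: u=0.907675  f(a)=+9.222e-01  f'(a)=-5.408e-01  a ← 88.065077 − (+9.222e-01/-5.408e-01) = 89.770250
iter 2: u=0.890434  f(a)=+2.747e-02  f'(a)=-5.091e-01  a ← 89.770250 − (+2.747e-02/-5.091e-01) = 89.824206
iter 3: u=0.889899  f(a)=+2.602e-05  f'(a)=-5.081e-01  a ← 89.824206 − (+2.602e-05/-5.081e-01) = 89.824257
iter 4: u=0.889899  f(a)=+2.339e-11  f'(a)=-5.081e-01  a ← 89.824257 − (+2.339e-11/-5.081e-01) = 89.824257
converged: |Δa| < 1e-12 after 4 iterations
sag = a·(cosh(S/(2a)) − 1) = 89.824257·(cosh(0.889899) − 1) = 37.976823
T_max/T_min = cosh(S/(2a)) = 1.422790

a=89.824 sag=37.977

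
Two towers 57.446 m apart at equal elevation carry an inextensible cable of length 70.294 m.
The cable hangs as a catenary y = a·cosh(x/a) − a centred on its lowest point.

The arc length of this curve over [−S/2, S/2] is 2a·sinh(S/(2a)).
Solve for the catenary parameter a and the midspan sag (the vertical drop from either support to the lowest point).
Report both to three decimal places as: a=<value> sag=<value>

seed: a₀ = √(S³/(24(L−S))) = √(57.446³/(24·12.848)) = 24.795125
iter 1: u=1.158413  f(a)=+8.901e-01  f'(a)=-1.182e+00  a ← 24.795125 − (+8.901e-01/-1.182e+00) = 25.548033
iter 2: u=1.124274  f(a)=+4.215e-02  f'(a)=-1.073e+00  a ← 25.548033 − (+4.215e-02/-1.073e+00) = 25.587329
iter 3: u=1.122548  f(a)=+1.049e-04  f'(a)=-1.067e+00  a ← 25.587329 − (+1.049e-04/-1.067e+00) = 25.587428
iter 4: u=1.122543  f(a)=+6.538e-10  f'(a)=-1.067e+00  a ← 25.587428 − (+6.538e-10/-1.067e+00) = 25.587428
iter 5: u=1.122543  f(a)=+1.421e-14  f'(a)=-1.067e+00  a ← 25.587428 − (+1.421e-14/-1.067e+00) = 25.587428
converged: |Δa| < 1e-12 after 5 iterations
sag = a·(cosh(S/(2a)) − 1) = 25.587428·(cosh(1.122543) − 1) = 17.887025
T_max/T_min = cosh(S/(2a)) = 1.699055

a=25.587 sag=17.887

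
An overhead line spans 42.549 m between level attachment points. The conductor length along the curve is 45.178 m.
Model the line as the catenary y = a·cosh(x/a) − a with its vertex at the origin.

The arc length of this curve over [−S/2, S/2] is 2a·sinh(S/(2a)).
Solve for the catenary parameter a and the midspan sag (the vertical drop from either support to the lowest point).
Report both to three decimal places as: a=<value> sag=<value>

seed: a₀ = √(S³/(24(L−S))) = √(42.549³/(24·2.629)) = 34.940822
iter 1: u=0.608872  f(a)=+4.916e-02  f'(a)=-1.561e-01  a ← 34.940822 − (+4.916e-02/-1.561e-01) = 35.255703
iter 2: u=0.603434  f(a)=+6.725e-04  f'(a)=-1.519e-01  a ← 35.255703 − (+6.725e-04/-1.519e-01) = 35.260131
iter 3: u=0.603359  f(a)=+1.297e-07  f'(a)=-1.518e-01  a ← 35.260131 − (+1.297e-07/-1.518e-01) = 35.260131
iter 4: u=0.603359  f(a)=+0.000e+00  f'(a)=-1.518e-01  a ← 35.260131 − (+0.000e+00/-1.518e-01) = 35.260131
converged: |Δa| < 1e-12 after 4 iterations
sag = a·(cosh(S/(2a)) − 1) = 35.260131·(cosh(0.603359) − 1) = 6.615157
T_max/T_min = cosh(S/(2a)) = 1.187610

a=35.260 sag=6.615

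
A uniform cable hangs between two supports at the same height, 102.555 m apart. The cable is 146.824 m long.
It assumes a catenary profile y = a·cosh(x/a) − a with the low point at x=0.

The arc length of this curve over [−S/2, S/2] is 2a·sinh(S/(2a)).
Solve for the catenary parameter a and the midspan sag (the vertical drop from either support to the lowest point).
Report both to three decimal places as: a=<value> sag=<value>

seed: a₀ = √(S³/(24(L−S))) = √(102.555³/(24·44.269)) = 31.862495
iter 1: u=1.609337  f(a)=+6.099e+00  f'(a)=-3.568e+00  a ← 31.862495 − (+6.099e+00/-3.568e+00) = 33.571796
iter 2: u=1.527398  f(a)=+5.252e-01  f'(a)=-2.978e+00  a ← 33.571796 − (+5.252e-01/-2.978e+00) = 33.748156
iter 3: u=1.519416  f(a)=+4.705e-03  f'(a)=-2.925e+00  a ← 33.748156 − (+4.705e-03/-2.925e+00) = 33.749764
iter 4: u=1.519344  f(a)=+3.850e-07  f'(a)=-2.924e+00  a ← 33.749764 − (+3.850e-07/-2.924e+00) = 33.749764
iter 5: u=1.519344  f(a)=+2.842e-14  f'(a)=-2.924e+00  a ← 33.749764 − (+2.842e-14/-2.924e+00) = 33.749764
converged: |Δa| < 1e-12 after 5 iterations
sag = a·(cosh(S/(2a)) − 1) = 33.749764·(cosh(1.519344) − 1) = 47.048555
T_max/T_min = cosh(S/(2a)) = 2.394041

a=33.750 sag=47.049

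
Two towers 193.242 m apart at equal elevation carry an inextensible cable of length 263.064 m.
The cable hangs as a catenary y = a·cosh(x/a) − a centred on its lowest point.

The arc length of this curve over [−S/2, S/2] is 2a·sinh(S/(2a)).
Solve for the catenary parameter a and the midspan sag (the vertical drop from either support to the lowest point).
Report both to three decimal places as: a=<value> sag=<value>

seed: a₀ = √(S³/(24(L−S))) = √(193.242³/(24·69.822)) = 65.622160
iter 1: u=1.472384  f(a)=+7.971e+00  f'(a)=-2.627e+00  a ← 65.622160 − (+7.971e+00/-2.627e+00) = 68.656995
iter 2: u=1.407300  f(a)=+5.863e-01  f'(a)=-2.253e+00  a ← 68.656995 − (+5.863e-01/-2.253e+00) = 68.917221
iter 3: u=1.401986  f(a)=+3.729e-03  f'(a)=-2.225e+00  a ← 68.917221 − (+3.729e-03/-2.225e+00) = 68.918897
iter 4: u=1.401952  f(a)=+1.530e-07  f'(a)=-2.224e+00  a ← 68.918897 − (+1.530e-07/-2.224e+00) = 68.918897
iter 5: u=1.401952  f(a)=+0.000e+00  f'(a)=-2.224e+00  a ← 68.918897 − (+0.000e+00/-2.224e+00) = 68.918897
converged: |Δa| < 1e-12 after 5 iterations
sag = a·(cosh(S/(2a)) − 1) = 68.918897·(cosh(1.401952) − 1) = 79.575148
T_max/T_min = cosh(S/(2a)) = 2.154620

a=68.919 sag=79.575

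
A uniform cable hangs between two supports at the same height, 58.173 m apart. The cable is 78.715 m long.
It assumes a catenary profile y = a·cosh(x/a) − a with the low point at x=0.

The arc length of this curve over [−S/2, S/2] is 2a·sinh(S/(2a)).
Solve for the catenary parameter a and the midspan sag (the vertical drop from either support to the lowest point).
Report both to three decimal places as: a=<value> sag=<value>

seed: a₀ = √(S³/(24(L−S))) = √(58.173³/(24·20.542)) = 19.982748
iter 1: u=1.455581  f(a)=+2.289e+00  f'(a)=-2.526e+00  a ← 19.982748 − (+2.289e+00/-2.526e+00) = 20.889053
iter 2: u=1.392428  f(a)=+1.650e-01  f'(a)=-2.174e+00  a ← 20.889053 − (+1.650e-01/-2.174e+00) = 20.964934
iter 3: u=1.387388  f(a)=+1.003e-03  f'(a)=-2.147e+00  a ← 20.964934 − (+1.003e-03/-2.147e+00) = 20.965401
iter 4: u=1.387357  f(a)=+3.764e-08  f'(a)=-2.147e+00  a ← 20.965401 − (+3.764e-08/-2.147e+00) = 20.965401
iter 5: u=1.387357  f(a)=+2.842e-14  f'(a)=-2.147e+00  a ← 20.965401 − (+2.842e-14/-2.147e+00) = 20.965401
converged: |Δa| < 1e-12 after 5 iterations
sag = a·(cosh(S/(2a)) − 1) = 20.965401·(cosh(1.387357) − 1) = 23.627881
T_max/T_min = cosh(S/(2a)) = 2.126994

a=20.965 sag=23.628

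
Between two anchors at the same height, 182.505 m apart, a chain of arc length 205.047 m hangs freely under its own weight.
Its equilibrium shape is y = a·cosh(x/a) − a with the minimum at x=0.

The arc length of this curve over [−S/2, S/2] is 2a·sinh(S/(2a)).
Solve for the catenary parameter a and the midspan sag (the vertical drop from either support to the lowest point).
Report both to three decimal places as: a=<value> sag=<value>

seed: a₀ = √(S³/(24(L−S))) = √(182.505³/(24·22.542)) = 106.001084
iter 1: u=0.860864  f(a)=+8.502e-01  f'(a)=-4.577e-01  a ← 106.001084 − (+8.502e-01/-4.577e-01) = 107.858641
iter 2: u=0.846038  f(a)=+2.286e-02  f'(a)=-4.334e-01  a ← 107.858641 − (+2.286e-02/-4.334e-01) = 107.911397
iter 3: u=0.845624  f(a)=+1.755e-05  f'(a)=-4.327e-01  a ← 107.911397 − (+1.755e-05/-4.327e-01) = 107.911437
iter 4: u=0.845624  f(a)=+1.037e-11  f'(a)=-4.327e-01  a ← 107.911437 − (+1.037e-11/-4.327e-01) = 107.911437
converged: |Δa| < 1e-12 after 4 iterations
sag = a·(cosh(S/(2a)) − 1) = 107.911437·(cosh(0.845624) − 1) = 40.937299
T_max/T_min = cosh(S/(2a)) = 1.379360

a=107.911 sag=40.937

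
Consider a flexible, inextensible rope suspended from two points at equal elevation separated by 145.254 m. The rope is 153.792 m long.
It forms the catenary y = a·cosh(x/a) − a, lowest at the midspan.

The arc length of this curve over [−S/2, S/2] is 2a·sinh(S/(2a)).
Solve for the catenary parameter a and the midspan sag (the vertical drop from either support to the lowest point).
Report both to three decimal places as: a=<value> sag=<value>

a=123.359 sag=22.004

seed: a₀ = √(S³/(24(L−S))) = √(145.254³/(24·8.538)) = 122.294931
iter 1: u=0.593868  f(a)=+1.518e-01  f'(a)=-1.446e-01  a ← 122.294931 − (+1.518e-01/-1.446e-01) = 123.344804
iter 2: u=0.588813  f(a)=+1.977e-03  f'(a)=-1.409e-01  a ← 123.344804 − (+1.977e-03/-1.409e-01) = 123.358840
iter 3: u=0.588746  f(a)=+3.452e-07  f'(a)=-1.408e-01  a ← 123.358840 − (+3.452e-07/-1.408e-01) = 123.358843
iter 4: u=0.588746  f(a)=+0.000e+00  f'(a)=-1.408e-01  a ← 123.358843 − (+0.000e+00/-1.408e-01) = 123.358843
converged: |Δa| < 1e-12 after 4 iterations
sag = a·(cosh(S/(2a)) − 1) = 123.358843·(cosh(0.588746) − 1) = 22.004147
T_max/T_min = cosh(S/(2a)) = 1.178375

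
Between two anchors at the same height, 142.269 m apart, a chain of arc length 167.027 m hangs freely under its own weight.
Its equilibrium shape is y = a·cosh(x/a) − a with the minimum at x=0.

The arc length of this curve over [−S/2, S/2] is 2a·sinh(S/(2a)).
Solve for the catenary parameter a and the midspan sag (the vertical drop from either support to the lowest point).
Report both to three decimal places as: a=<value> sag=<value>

a=71.364 sag=38.488

seed: a₀ = √(S³/(24(L−S))) = √(142.269³/(24·24.758)) = 69.614870
iter 1: u=1.021829  f(a)=+1.325e+00  f'(a)=-7.884e-01  a ← 69.614870 − (+1.325e+00/-7.884e-01) = 71.295715
iter 2: u=0.997739  f(a)=+4.951e-02  f'(a)=-7.305e-01  a ← 71.295715 − (+4.951e-02/-7.305e-01) = 71.363496
iter 3: u=0.996791  f(a)=+7.506e-05  f'(a)=-7.282e-01  a ← 71.363496 − (+7.506e-05/-7.282e-01) = 71.363599
iter 4: u=0.996790  f(a)=+1.731e-10  f'(a)=-7.282e-01  a ← 71.363599 − (+1.731e-10/-7.282e-01) = 71.363599
iter 5: u=0.996790  f(a)=+0.000e+00  f'(a)=-7.282e-01  a ← 71.363599 − (+0.000e+00/-7.282e-01) = 71.363599
converged: |Δa| < 1e-12 after 5 iterations
sag = a·(cosh(S/(2a)) − 1) = 71.363599·(cosh(0.996790) − 1) = 38.487518
T_max/T_min = cosh(S/(2a)) = 1.539316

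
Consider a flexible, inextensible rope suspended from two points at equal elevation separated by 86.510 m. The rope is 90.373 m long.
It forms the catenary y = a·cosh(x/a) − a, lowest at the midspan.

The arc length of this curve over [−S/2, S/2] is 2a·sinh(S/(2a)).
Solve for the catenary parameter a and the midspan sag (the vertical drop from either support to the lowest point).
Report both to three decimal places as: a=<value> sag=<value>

a=84.120 sag=11.368

seed: a₀ = √(S³/(24(L−S))) = √(86.510³/(24·3.863)) = 83.566361
iter 1: u=0.517613  f(a)=+5.208e-02  f'(a)=-9.495e-02  a ← 83.566361 − (+5.208e-02/-9.495e-02) = 84.114842
iter 2: u=0.514237  f(a)=+5.172e-04  f'(a)=-9.308e-02  a ← 84.114842 − (+5.172e-04/-9.308e-02) = 84.120399
iter 3: u=0.514203  f(a)=+5.214e-08  f'(a)=-9.306e-02  a ← 84.120399 − (+5.214e-08/-9.306e-02) = 84.120400
iter 4: u=0.514203  f(a)=+0.000e+00  f'(a)=-9.306e-02  a ← 84.120400 − (+0.000e+00/-9.306e-02) = 84.120400
converged: |Δa| < 1e-12 after 4 iterations
sag = a·(cosh(S/(2a)) − 1) = 84.120400·(cosh(0.514203) − 1) = 11.368141
T_max/T_min = cosh(S/(2a)) = 1.135141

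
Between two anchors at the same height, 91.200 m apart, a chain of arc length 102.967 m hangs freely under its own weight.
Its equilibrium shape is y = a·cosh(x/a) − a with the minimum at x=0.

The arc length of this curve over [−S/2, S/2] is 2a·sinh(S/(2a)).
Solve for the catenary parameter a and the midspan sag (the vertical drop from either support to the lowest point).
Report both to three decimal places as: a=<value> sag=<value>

a=52.801 sag=20.945

seed: a₀ = √(S³/(24(L−S))) = √(91.200³/(24·11.767)) = 51.826724
iter 1: u=0.879855  f(a)=+4.640e-01  f'(a)=-4.902e-01  a ← 51.826724 − (+4.640e-01/-4.902e-01) = 52.773127
iter 2: u=0.864076  f(a)=+1.301e-02  f'(a)=-4.631e-01  a ← 52.773127 − (+1.301e-02/-4.631e-01) = 52.801229
iter 3: u=0.863616  f(a)=+1.089e-05  f'(a)=-4.623e-01  a ← 52.801229 − (+1.089e-05/-4.623e-01) = 52.801253
iter 4: u=0.863616  f(a)=+7.645e-12  f'(a)=-4.623e-01  a ← 52.801253 − (+7.645e-12/-4.623e-01) = 52.801253
converged: |Δa| < 1e-12 after 4 iterations
sag = a·(cosh(S/(2a)) − 1) = 52.801253·(cosh(0.863616) − 1) = 20.945090
T_max/T_min = cosh(S/(2a)) = 1.396678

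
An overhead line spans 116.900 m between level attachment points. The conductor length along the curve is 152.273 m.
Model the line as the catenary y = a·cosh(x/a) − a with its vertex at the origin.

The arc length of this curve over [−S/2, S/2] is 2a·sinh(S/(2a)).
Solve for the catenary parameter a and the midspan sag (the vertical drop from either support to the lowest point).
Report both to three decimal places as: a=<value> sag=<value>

seed: a₀ = √(S³/(24(L−S))) = √(116.900³/(24·35.373)) = 43.379066
iter 1: u=1.347424  f(a)=+3.353e+00  f'(a)=-1.947e+00  a ← 43.379066 − (+3.353e+00/-1.947e+00) = 45.101578
iter 2: u=1.295964  f(a)=+2.101e-01  f'(a)=-1.710e+00  a ← 45.101578 − (+2.101e-01/-1.710e+00) = 45.224446
iter 3: u=1.292443  f(a)=+9.464e-04  f'(a)=-1.694e+00  a ← 45.224446 − (+9.464e-04/-1.694e+00) = 45.225005
iter 4: u=1.292427  f(a)=+1.940e-08  f'(a)=-1.694e+00  a ← 45.225005 − (+1.940e-08/-1.694e+00) = 45.225005
iter 5: u=1.292427  f(a)=-2.842e-14  f'(a)=-1.694e+00  a ← 45.225005 − (-2.842e-14/-1.694e+00) = 45.225005
converged: |Δa| < 1e-12 after 5 iterations
sag = a·(cosh(S/(2a)) − 1) = 45.225005·(cosh(1.292427) − 1) = 43.330445
T_max/T_min = cosh(S/(2a)) = 1.958108

a=45.225 sag=43.330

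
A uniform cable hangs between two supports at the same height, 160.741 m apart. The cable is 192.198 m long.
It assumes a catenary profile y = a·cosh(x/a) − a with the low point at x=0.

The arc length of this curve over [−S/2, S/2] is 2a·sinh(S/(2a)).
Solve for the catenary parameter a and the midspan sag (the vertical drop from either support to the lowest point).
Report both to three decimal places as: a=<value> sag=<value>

a=76.255 sag=46.423

seed: a₀ = √(S³/(24(L−S))) = √(160.741³/(24·31.457)) = 74.169564
iter 1: u=1.083605  f(a)=+1.899e+00  f'(a)=-9.521e-01  a ← 74.169564 − (+1.899e+00/-9.521e-01) = 76.164410
iter 2: u=1.055224  f(a)=+7.932e-02  f'(a)=-8.741e-01  a ← 76.164410 − (+7.932e-02/-8.741e-01) = 76.255159
iter 3: u=1.053968  f(a)=+1.517e-04  f'(a)=-8.707e-01  a ← 76.255159 − (+1.517e-04/-8.707e-01) = 76.255333
iter 4: u=1.053966  f(a)=+5.573e-10  f'(a)=-8.707e-01  a ← 76.255333 − (+5.573e-10/-8.707e-01) = 76.255333
iter 5: u=1.053966  f(a)=-5.684e-14  f'(a)=-8.707e-01  a ← 76.255333 − (-5.684e-14/-8.707e-01) = 76.255333
converged: |Δa| < 1e-12 after 5 iterations
sag = a·(cosh(S/(2a)) − 1) = 76.255333·(cosh(1.053966) − 1) = 46.422675
T_max/T_min = cosh(S/(2a)) = 1.608779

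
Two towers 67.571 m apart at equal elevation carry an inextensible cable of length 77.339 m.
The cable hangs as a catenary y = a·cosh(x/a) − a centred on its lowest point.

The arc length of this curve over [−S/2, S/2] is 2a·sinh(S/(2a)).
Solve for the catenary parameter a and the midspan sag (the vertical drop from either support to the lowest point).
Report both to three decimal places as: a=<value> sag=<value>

a=37.039 sag=16.507

seed: a₀ = √(S³/(24(L−S))) = √(67.571³/(24·9.768)) = 36.277059
iter 1: u=0.931319  f(a)=+4.325e-01  f'(a)=-5.867e-01  a ← 36.277059 − (+4.325e-01/-5.867e-01) = 37.014181
iter 2: u=0.912772  f(a)=+1.353e-02  f'(a)=-5.505e-01  a ← 37.014181 − (+1.353e-02/-5.505e-01) = 37.038763
iter 3: u=0.912166  f(a)=+1.420e-05  f'(a)=-5.493e-01  a ← 37.038763 − (+1.420e-05/-5.493e-01) = 37.038789
iter 4: u=0.912165  f(a)=+1.566e-11  f'(a)=-5.493e-01  a ← 37.038789 − (+1.566e-11/-5.493e-01) = 37.038789
converged: |Δa| < 1e-12 after 4 iterations
sag = a·(cosh(S/(2a)) − 1) = 37.038789·(cosh(0.912165) − 1) = 16.507472
T_max/T_min = cosh(S/(2a)) = 1.445681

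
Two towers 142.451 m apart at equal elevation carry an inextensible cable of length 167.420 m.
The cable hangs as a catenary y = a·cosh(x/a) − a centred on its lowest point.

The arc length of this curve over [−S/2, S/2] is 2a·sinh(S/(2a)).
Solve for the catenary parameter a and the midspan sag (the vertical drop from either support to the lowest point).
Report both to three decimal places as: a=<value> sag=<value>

seed: a₀ = √(S³/(24(L−S))) = √(142.451³/(24·24.969)) = 69.453168
iter 1: u=1.025518  f(a)=+1.346e+00  f'(a)=-7.975e-01  a ← 69.453168 − (+1.346e+00/-7.975e-01) = 71.141305
iter 2: u=1.001183  f(a)=+5.065e-02  f'(a)=-7.385e-01  a ← 71.141305 − (+5.065e-02/-7.385e-01) = 71.209885
iter 3: u=1.000219  f(a)=+7.789e-05  f'(a)=-7.363e-01  a ← 71.209885 − (+7.789e-05/-7.363e-01) = 71.209991
iter 4: u=1.000218  f(a)=+1.848e-10  f'(a)=-7.363e-01  a ← 71.209991 − (+1.848e-10/-7.363e-01) = 71.209991
iter 5: u=1.000218  f(a)=+0.000e+00  f'(a)=-7.363e-01  a ← 71.209991 − (+0.000e+00/-7.363e-01) = 71.209991
converged: |Δa| < 1e-12 after 5 iterations
sag = a·(cosh(S/(2a)) − 1) = 71.209991·(cosh(1.000218) − 1) = 38.690996
T_max/T_min = cosh(S/(2a)) = 1.543337

a=71.210 sag=38.691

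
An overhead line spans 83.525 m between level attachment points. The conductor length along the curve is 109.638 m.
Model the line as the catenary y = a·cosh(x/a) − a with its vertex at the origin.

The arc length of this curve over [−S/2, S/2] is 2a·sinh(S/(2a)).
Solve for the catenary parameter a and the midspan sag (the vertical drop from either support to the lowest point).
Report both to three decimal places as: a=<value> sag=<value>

seed: a₀ = √(S³/(24(L−S))) = √(83.525³/(24·26.113)) = 30.492338
iter 1: u=1.369606  f(a)=+2.561e+00  f'(a)=-2.056e+00  a ← 30.492338 − (+2.561e+00/-2.056e+00) = 31.737981
iter 2: u=1.315852  f(a)=+1.653e-01  f'(a)=-1.799e+00  a ← 31.737981 − (+1.653e-01/-1.799e+00) = 31.829892
iter 3: u=1.312053  f(a)=+7.938e-04  f'(a)=-1.781e+00  a ← 31.829892 − (+7.938e-04/-1.781e+00) = 31.830338
iter 4: u=1.312034  f(a)=+1.849e-08  f'(a)=-1.781e+00  a ← 31.830338 − (+1.849e-08/-1.781e+00) = 31.830338
iter 5: u=1.312034  f(a)=+0.000e+00  f'(a)=-1.781e+00  a ← 31.830338 − (+0.000e+00/-1.781e+00) = 31.830338
converged: |Δa| < 1e-12 after 5 iterations
sag = a·(cosh(S/(2a)) − 1) = 31.830338·(cosh(1.312034) − 1) = 31.559671
T_max/T_min = cosh(S/(2a)) = 1.991497

a=31.830 sag=31.560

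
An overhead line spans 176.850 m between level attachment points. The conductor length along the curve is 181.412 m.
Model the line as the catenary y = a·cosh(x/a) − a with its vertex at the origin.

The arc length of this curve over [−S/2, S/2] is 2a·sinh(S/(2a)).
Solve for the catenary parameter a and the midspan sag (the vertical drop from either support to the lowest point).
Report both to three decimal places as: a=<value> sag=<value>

seed: a₀ = √(S³/(24(L−S))) = √(176.850³/(24·4.562)) = 224.762749
iter 1: u=0.393415  f(a)=+3.543e-02  f'(a)=-4.123e-02  a ← 224.762749 − (+3.543e-02/-4.123e-02) = 225.622276
iter 2: u=0.391916  f(a)=+2.043e-04  f'(a)=-4.075e-02  a ← 225.622276 − (+2.043e-04/-4.075e-02) = 225.627289
iter 3: u=0.391907  f(a)=+6.878e-09  f'(a)=-4.075e-02  a ← 225.627289 − (+6.878e-09/-4.075e-02) = 225.627290
iter 4: u=0.391907  f(a)=+2.842e-14  f'(a)=-4.075e-02  a ← 225.627290 − (+2.842e-14/-4.075e-02) = 225.627290
converged: |Δa| < 1e-12 after 4 iterations
sag = a·(cosh(S/(2a)) − 1) = 225.627290·(cosh(0.391907) − 1) = 17.550119
T_max/T_min = cosh(S/(2a)) = 1.077784

a=225.627 sag=17.550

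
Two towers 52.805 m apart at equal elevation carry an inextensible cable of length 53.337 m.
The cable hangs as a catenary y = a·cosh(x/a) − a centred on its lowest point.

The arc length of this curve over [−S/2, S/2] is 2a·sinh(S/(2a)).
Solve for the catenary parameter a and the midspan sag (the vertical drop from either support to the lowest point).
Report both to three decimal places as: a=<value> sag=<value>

seed: a₀ = √(S³/(24(L−S))) = √(52.805³/(24·0.532)) = 107.386857
iter 1: u=0.245863  f(a)=+1.610e-03  f'(a)=-9.968e-03  a ← 107.386857 − (+1.610e-03/-9.968e-03) = 107.548398
iter 2: u=0.245494  f(a)=+3.641e-06  f'(a)=-9.923e-03  a ← 107.548398 − (+3.641e-06/-9.923e-03) = 107.548765
iter 3: u=0.245493  f(a)=+1.872e-11  f'(a)=-9.923e-03  a ← 107.548765 − (+1.872e-11/-9.923e-03) = 107.548765
iter 4: u=0.245493  f(a)=-7.105e-15  f'(a)=-9.923e-03  a ← 107.548765 − (-7.105e-15/-9.923e-03) = 107.548765
converged: |Δa| < 1e-12 after 4 iterations
sag = a·(cosh(S/(2a)) − 1) = 107.548765·(cosh(0.245493) − 1) = 3.257127
T_max/T_min = cosh(S/(2a)) = 1.030285

a=107.549 sag=3.257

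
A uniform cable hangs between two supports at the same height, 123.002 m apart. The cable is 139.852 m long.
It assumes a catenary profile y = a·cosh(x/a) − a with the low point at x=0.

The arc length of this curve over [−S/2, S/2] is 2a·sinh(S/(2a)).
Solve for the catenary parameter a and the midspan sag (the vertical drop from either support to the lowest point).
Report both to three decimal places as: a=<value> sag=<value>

seed: a₀ = √(S³/(24(L−S))) = √(123.002³/(24·16.850)) = 67.836383
iter 1: u=0.906608  f(a)=+7.062e-01  f'(a)=-5.388e-01  a ← 67.836383 − (+7.062e-01/-5.388e-01) = 69.146975
iter 2: u=0.889424  f(a)=+2.098e-02  f'(a)=-5.072e-01  a ← 69.146975 − (+2.098e-02/-5.072e-01) = 69.188346
iter 3: u=0.888892  f(a)=+1.979e-05  f'(a)=-5.063e-01  a ← 69.188346 − (+1.979e-05/-5.063e-01) = 69.188385
iter 4: u=0.888892  f(a)=+1.762e-11  f'(a)=-5.063e-01  a ← 69.188385 − (+1.762e-11/-5.063e-01) = 69.188385
converged: |Δa| < 1e-12 after 4 iterations
sag = a·(cosh(S/(2a)) − 1) = 69.188385·(cosh(0.888892) − 1) = 29.181723
T_max/T_min = cosh(S/(2a)) = 1.421772

a=69.188 sag=29.182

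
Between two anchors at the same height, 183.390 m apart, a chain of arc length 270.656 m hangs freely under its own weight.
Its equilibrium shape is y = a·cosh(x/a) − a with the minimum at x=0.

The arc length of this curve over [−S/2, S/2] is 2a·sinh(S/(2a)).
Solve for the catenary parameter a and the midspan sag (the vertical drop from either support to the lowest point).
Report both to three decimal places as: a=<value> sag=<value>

seed: a₀ = √(S³/(24(L−S))) = √(183.390³/(24·87.266)) = 54.266938
iter 1: u=1.689703  f(a)=+1.334e+01  f'(a)=-4.233e+00  a ← 54.266938 − (+1.334e+01/-4.233e+00) = 57.417995
iter 2: u=1.596973  f(a)=+1.250e+00  f'(a)=-3.474e+00  a ← 57.417995 − (+1.250e+00/-3.474e+00) = 57.777849
iter 3: u=1.587027  f(a)=+1.349e-02  f'(a)=-3.399e+00  a ← 57.777849 − (+1.349e-02/-3.399e+00) = 57.781816
iter 4: u=1.586918  f(a)=+1.607e-06  f'(a)=-3.398e+00  a ← 57.781816 − (+1.607e-06/-3.398e+00) = 57.781817
iter 5: u=1.586918  f(a)=+0.000e+00  f'(a)=-3.398e+00  a ← 57.781817 − (+0.000e+00/-3.398e+00) = 57.781817
converged: |Δa| < 1e-12 after 5 iterations
sag = a·(cosh(S/(2a)) − 1) = 57.781817·(cosh(1.586918) − 1) = 89.365749
T_max/T_min = cosh(S/(2a)) = 2.546607

a=57.782 sag=89.366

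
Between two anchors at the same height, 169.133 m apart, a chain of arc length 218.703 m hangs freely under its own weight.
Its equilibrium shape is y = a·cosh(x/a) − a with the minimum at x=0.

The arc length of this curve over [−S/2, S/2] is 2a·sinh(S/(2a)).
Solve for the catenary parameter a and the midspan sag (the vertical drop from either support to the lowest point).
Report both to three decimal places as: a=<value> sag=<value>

seed: a₀ = √(S³/(24(L−S))) = √(169.133³/(24·49.570)) = 63.771620
iter 1: u=1.326084  f(a)=+4.545e+00  f'(a)=-1.846e+00  a ← 63.771620 − (+4.545e+00/-1.846e+00) = 66.234307
iter 2: u=1.276778  f(a)=+2.766e-01  f'(a)=-1.627e+00  a ← 66.234307 − (+2.766e-01/-1.627e+00) = 66.404256
iter 3: u=1.273510  f(a)=+1.171e-03  f'(a)=-1.614e+00  a ← 66.404256 − (+1.171e-03/-1.614e+00) = 66.404982
iter 4: u=1.273496  f(a)=+2.117e-08  f'(a)=-1.614e+00  a ← 66.404982 − (+2.117e-08/-1.614e+00) = 66.404982
iter 5: u=1.273496  f(a)=-8.527e-14  f'(a)=-1.614e+00  a ← 66.404982 − (-8.527e-14/-1.614e+00) = 66.404982
converged: |Δa| < 1e-12 after 5 iterations
sag = a·(cosh(S/(2a)) − 1) = 66.404982·(cosh(1.273496) − 1) = 61.530049
T_max/T_min = cosh(S/(2a)) = 1.926588

a=66.405 sag=61.530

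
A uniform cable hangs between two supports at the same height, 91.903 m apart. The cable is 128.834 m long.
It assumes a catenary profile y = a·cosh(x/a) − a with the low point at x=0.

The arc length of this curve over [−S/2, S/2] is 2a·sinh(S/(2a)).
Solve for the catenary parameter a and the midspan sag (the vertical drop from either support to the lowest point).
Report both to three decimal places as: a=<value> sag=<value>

a=31.234 sag=40.356

seed: a₀ = √(S³/(24(L−S))) = √(91.903³/(24·36.931)) = 29.593299
iter 1: u=1.552767  f(a)=+4.717e+00  f'(a)=-3.152e+00  a ← 29.593299 − (+4.717e+00/-3.152e+00) = 31.089713
iter 2: u=1.478029  f(a)=+3.814e-01  f'(a)=-2.661e+00  a ← 31.089713 − (+3.814e-01/-2.661e+00) = 31.233024
iter 3: u=1.471247  f(a)=+2.978e-03  f'(a)=-2.620e+00  a ← 31.233024 − (+2.978e-03/-2.620e+00) = 31.234161
iter 4: u=1.471194  f(a)=+1.847e-07  f'(a)=-2.619e+00  a ← 31.234161 − (+1.847e-07/-2.619e+00) = 31.234161
iter 5: u=1.471194  f(a)=-2.842e-14  f'(a)=-2.619e+00  a ← 31.234161 − (-2.842e-14/-2.619e+00) = 31.234161
converged: |Δa| < 1e-12 after 5 iterations
sag = a·(cosh(S/(2a)) − 1) = 31.234161·(cosh(1.471194) − 1) = 40.355802
T_max/T_min = cosh(S/(2a)) = 2.292041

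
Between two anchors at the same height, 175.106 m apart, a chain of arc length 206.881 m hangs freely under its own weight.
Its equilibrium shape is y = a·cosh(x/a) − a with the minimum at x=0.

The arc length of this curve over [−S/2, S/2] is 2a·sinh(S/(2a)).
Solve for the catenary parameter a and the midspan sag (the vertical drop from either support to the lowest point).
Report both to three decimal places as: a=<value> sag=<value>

a=86.102 sag=48.484

seed: a₀ = √(S³/(24(L−S))) = √(175.106³/(24·31.775)) = 83.907956
iter 1: u=1.043441  f(a)=+1.775e+00  f'(a)=-8.431e-01  a ← 83.907956 − (+1.775e+00/-8.431e-01) = 86.013621
iter 2: u=1.017897  f(a)=+6.902e-02  f'(a)=-7.787e-01  a ← 86.013621 − (+6.902e-02/-7.787e-01) = 86.102260
iter 3: u=1.016849  f(a)=+1.137e-04  f'(a)=-7.761e-01  a ← 86.102260 − (+1.137e-04/-7.761e-01) = 86.102406
iter 4: u=1.016847  f(a)=+3.095e-10  f'(a)=-7.761e-01  a ← 86.102406 − (+3.095e-10/-7.761e-01) = 86.102406
iter 5: u=1.016847  f(a)=+2.842e-14  f'(a)=-7.761e-01  a ← 86.102406 − (+2.842e-14/-7.761e-01) = 86.102406
converged: |Δa| < 1e-12 after 5 iterations
sag = a·(cosh(S/(2a)) − 1) = 86.102406·(cosh(1.016847) − 1) = 48.484225
T_max/T_min = cosh(S/(2a)) = 1.563100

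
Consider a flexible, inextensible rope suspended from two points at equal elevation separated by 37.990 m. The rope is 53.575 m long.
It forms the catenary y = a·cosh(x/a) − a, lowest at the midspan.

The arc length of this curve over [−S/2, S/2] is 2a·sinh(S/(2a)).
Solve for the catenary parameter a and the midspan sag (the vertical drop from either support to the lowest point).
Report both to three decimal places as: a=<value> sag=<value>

a=12.791 sag=16.893

seed: a₀ = √(S³/(24(L−S))) = √(37.990³/(24·15.585)) = 12.107233
iter 1: u=1.568897  f(a)=+2.034e+00  f'(a)=-3.267e+00  a ← 12.107233 − (+2.034e+00/-3.267e+00) = 12.730044
iter 2: u=1.492139  f(a)=+1.675e-01  f'(a)=-2.749e+00  a ← 12.730044 − (+1.675e-01/-2.749e+00) = 12.790987
iter 3: u=1.485030  f(a)=+1.361e-03  f'(a)=-2.704e+00  a ← 12.790987 − (+1.361e-03/-2.704e+00) = 12.791490
iter 4: u=1.484972  f(a)=+9.146e-08  f'(a)=-2.704e+00  a ← 12.791490 − (+9.146e-08/-2.704e+00) = 12.791490
iter 5: u=1.484972  f(a)=+2.132e-14  f'(a)=-2.704e+00  a ← 12.791490 − (+2.132e-14/-2.704e+00) = 12.791490
converged: |Δa| < 1e-12 after 5 iterations
sag = a·(cosh(S/(2a)) − 1) = 12.791490·(cosh(1.484972) − 1) = 16.893395
T_max/T_min = cosh(S/(2a)) = 2.320674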